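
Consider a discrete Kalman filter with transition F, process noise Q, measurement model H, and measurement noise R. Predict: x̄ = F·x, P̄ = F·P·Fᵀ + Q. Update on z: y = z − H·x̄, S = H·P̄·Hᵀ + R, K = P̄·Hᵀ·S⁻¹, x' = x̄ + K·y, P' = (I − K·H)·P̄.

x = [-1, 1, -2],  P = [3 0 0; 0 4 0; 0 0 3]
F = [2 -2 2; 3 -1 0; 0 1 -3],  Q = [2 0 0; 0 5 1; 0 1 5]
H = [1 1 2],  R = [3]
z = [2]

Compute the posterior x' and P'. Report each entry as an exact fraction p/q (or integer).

x̄ = F·x = [-8, -4, 7]
P̄ = F·P·Fᵀ + Q = [42 26 -26; 26 36 -3; -26 -3 36]
y = z − H·x̄ = [0]
S = H·P̄·Hᵀ + R = [161]
K = P̄·Hᵀ·S⁻¹ = [16/161; 8/23; 43/161]
x' = x̄ + K·y = [-8, -4, 7]
P' = (I − K·H)·P̄ = [6506/161 470/23 -4874/161; 470/23 380/23 -413/23; -4874/161 -413/23 3947/161]

x' = [-8, -4, 7]
P' = [6506/161 470/23 -4874/161; 470/23 380/23 -413/23; -4874/161 -413/23 3947/161]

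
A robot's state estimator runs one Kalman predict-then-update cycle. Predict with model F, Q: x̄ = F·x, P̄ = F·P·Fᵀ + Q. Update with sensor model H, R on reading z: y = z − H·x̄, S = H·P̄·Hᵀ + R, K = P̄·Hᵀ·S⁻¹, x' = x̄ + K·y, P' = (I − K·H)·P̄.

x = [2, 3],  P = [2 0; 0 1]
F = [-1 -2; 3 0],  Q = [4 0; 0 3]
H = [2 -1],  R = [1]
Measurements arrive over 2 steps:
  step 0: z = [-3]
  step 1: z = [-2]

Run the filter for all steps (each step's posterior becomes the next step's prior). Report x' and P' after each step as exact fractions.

step 0: x̄ = F·x = [-8, 6]
step 0: P̄ = F·P·Fᵀ + Q = [10 -6; -6 21]
step 0: y = z − H·x̄ = [19]
step 0: S = H·P̄·Hᵀ + R = [86]
step 0: K = P̄·Hᵀ·S⁻¹ = [13/43; -33/86]
step 0: x' = x̄ + K·y = [-97/43, -111/86]
step 0: P' = (I − K·H)·P̄ = [92/43 171/43; 171/43 717/86]
step 1: x̄ = F·x = [208/43, -291/43]
step 1: P̄ = F·P·Fᵀ + Q = [2382/43 -1302/43; -1302/43 957/43]
step 1: y = z − H·x̄ = [-793/43]
step 1: S = H·P̄·Hᵀ + R = [15736/43]
step 1: K = P̄·Hᵀ·S⁻¹ = [3033/7868; -3561/15736]
step 1: x' = x̄ + K·y = [-17875/7868, -40821/15736]
step 1: P' = (I − K·H)·P̄ = [3993/3934 12939/7868; 12939/7868 55317/15736]

step 0: x' = [-97/43, -111/86], P' = [92/43 171/43; 171/43 717/86]
step 1: x' = [-17875/7868, -40821/15736], P' = [3993/3934 12939/7868; 12939/7868 55317/15736]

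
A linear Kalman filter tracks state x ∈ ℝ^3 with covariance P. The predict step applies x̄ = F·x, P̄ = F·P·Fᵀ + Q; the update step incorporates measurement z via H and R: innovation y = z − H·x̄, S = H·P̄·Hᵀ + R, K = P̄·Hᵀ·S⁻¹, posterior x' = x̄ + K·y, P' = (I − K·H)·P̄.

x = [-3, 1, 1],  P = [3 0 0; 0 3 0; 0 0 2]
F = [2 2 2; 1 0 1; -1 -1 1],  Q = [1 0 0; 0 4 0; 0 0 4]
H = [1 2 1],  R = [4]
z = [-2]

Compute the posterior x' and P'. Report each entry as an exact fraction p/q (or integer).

x' = [-11/7, -61/35, 317/105]
P' = [96/7 -11/7 -62/7; -11/7 72/35 -53/35; -62/7 -53/35 1256/105]

x̄ = F·x = [-2, -2, 3]
P̄ = F·P·Fᵀ + Q = [33 10 -8; 10 9 -1; -8 -1 12]
y = z − H·x̄ = [1]
S = H·P̄·Hᵀ + R = [105]
K = P̄·Hᵀ·S⁻¹ = [3/7; 9/35; 2/105]
x' = x̄ + K·y = [-11/7, -61/35, 317/105]
P' = (I − K·H)·P̄ = [96/7 -11/7 -62/7; -11/7 72/35 -53/35; -62/7 -53/35 1256/105]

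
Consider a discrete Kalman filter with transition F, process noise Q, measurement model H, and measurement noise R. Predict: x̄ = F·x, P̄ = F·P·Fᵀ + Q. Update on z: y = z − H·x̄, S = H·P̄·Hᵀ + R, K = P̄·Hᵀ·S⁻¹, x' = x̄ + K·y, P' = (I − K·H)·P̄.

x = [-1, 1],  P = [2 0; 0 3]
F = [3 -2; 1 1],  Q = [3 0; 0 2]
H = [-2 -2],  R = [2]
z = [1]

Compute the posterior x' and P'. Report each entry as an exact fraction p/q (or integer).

x̄ = F·x = [-5, 0]
P̄ = F·P·Fᵀ + Q = [33 0; 0 7]
y = z − H·x̄ = [-9]
S = H·P̄·Hᵀ + R = [162]
K = P̄·Hᵀ·S⁻¹ = [-11/27; -7/81]
x' = x̄ + K·y = [-4/3, 7/9]
P' = (I − K·H)·P̄ = [55/9 -154/27; -154/27 469/81]

x' = [-4/3, 7/9]
P' = [55/9 -154/27; -154/27 469/81]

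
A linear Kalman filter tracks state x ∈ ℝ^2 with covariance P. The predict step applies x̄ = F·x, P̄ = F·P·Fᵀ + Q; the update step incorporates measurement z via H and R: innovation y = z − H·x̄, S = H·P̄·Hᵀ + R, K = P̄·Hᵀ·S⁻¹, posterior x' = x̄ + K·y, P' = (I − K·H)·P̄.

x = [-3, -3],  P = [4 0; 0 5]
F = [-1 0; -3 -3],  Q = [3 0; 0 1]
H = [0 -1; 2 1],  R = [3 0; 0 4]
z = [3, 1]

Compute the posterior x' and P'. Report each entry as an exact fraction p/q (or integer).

x̄ = F·x = [3, 18]
P̄ = F·P·Fᵀ + Q = [7 12; 12 82]
y = z − H·x̄ = [21, -23]
S = H·P̄·Hᵀ + R = [85 -106; -106 162]
K = P̄·Hᵀ·S⁻¹ = [58/181 67/181; -1024/1267 159/1267]
x' = x̄ + K·y = [220/181, -2355/1267]
P' = (I − K·H)·P̄ = [221/181 -174/181; -174/181 3072/1267]

x' = [220/181, -2355/1267]
P' = [221/181 -174/181; -174/181 3072/1267]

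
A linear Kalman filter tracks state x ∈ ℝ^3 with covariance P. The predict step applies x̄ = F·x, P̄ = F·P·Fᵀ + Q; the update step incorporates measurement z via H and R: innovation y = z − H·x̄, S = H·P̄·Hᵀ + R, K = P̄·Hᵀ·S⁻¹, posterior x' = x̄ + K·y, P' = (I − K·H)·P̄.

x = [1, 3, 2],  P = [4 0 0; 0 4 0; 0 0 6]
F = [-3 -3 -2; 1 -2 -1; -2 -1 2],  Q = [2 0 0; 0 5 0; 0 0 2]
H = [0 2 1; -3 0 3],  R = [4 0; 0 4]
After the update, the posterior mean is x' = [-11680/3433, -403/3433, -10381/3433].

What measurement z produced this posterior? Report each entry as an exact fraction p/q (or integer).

z = [-3, 1]

x̄ = F·x = [-16, -7, -1]
P̄ = F·P·Fᵀ + Q = [98 24 12; 24 31 -12; 12 -12 46]
S = H·P̄·Hᵀ + R = [126 -114; -114 1084]
K = P̄·Hᵀ·S⁻¹ = [2969/10299 -713/3433; 10472/30897 -659/10299; 8869/30897 1280/10299]
x' − x̄ = [43248/3433, 23628/3433, -6948/3433] = K·y
y = (KᵀK)⁻¹·Kᵀ·(x' − x̄) = [12, -44]
z = y + H·x̄ = [12, -44] + [-15, 45] = [-3, 1]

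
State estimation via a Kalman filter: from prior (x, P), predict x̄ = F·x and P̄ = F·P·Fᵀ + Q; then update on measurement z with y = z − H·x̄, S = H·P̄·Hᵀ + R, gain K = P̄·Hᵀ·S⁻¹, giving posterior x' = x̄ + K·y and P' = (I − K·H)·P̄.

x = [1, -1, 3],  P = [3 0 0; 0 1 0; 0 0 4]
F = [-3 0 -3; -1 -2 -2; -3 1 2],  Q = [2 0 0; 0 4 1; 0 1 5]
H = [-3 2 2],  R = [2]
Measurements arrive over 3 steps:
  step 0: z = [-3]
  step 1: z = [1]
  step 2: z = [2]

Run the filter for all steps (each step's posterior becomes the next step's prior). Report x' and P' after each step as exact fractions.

step 0: x̄ = F·x = [-12, -5, 2]
step 0: P̄ = F·P·Fᵀ + Q = [65 33 3; 33 27 -8; 3 -8 49]
step 0: y = z − H·x̄ = [-33]
step 0: S = H·P̄·Hᵀ + R = [395]
step 0: K = P̄·Hᵀ·S⁻¹ = [-123/395; -61/395; 73/395]
step 0: x' = x̄ + K·y = [-681/395, 38/395, -1619/395]
step 0: P' = (I − K·H)·P̄ = [10546/395 5532/395 10164/395; 5532/395 6944/395 1293/395; 10164/395 1293/395 14026/395]
step 1: x̄ = F·x = [1380/79, 3843/395, -1157/395]
step 1: P̄ = F·P·Fᵀ + Q = [80978/79 49644/79 4155/79; 49644/79 169134/395 22599/395; 4155/79 22599/395 9949/395]
step 1: y = z − H·x̄ = [15723/395]
step 1: S = H·P̄·Hᵀ + R = [1313984/395]
step 1: K = P̄·Hᵀ·S⁻¹ = [-84585/164248; -180597/656992; 2771/1313984]
step 1: x' = x̄ + K·y = [-497769/164248, -796725/656992, -3738509/1313984]
step 1: P' = (I − K·H)·P̄ = [2932087/20531 12934233/82124 9231993/164248; 12934233/82124 58087509/328496 38855181/656992; 9231993/164248 38855181/656992 33076325/1313984]
step 2: x̄ = F·x = [23161983/1313984, 7323035/656992, 718997/328496]
step 2: P̄ = F·P·Fᵀ + Q = [3318603997/1313984 1567035345/656992 214504431/328496; 1567035345/656992 749878133/328496 103896195/164248; 214504431/328496 103896195/164248 15186945/82124]
step 2: y = z − H·x̄ = [37069801/1313984]
step 2: S = H·P̄·Hᵀ + R = [1584374061/1313984]
step 2: K = P̄·Hᵀ·S⁻¹ = [-657211721/528124687; -1740847886/1584374061; -141910604/528124687]
step 2: x' = x̄ + K·y = [-9231689800/528124687, -31452461599/1584374061, -2847612747/528124687]
step 2: P' = (I − K·H)·P̄ = [347686850474/528124687 388950296986/528124687 131922767004/528124687; 388950296986/528124687 1310364882034/1584374061 146056868839/528124687; 131922767004/528124687 146056868839/528124687 51685371063/528124687]

step 0: x' = [-681/395, 38/395, -1619/395], P' = [10546/395 5532/395 10164/395; 5532/395 6944/395 1293/395; 10164/395 1293/395 14026/395]
step 1: x' = [-497769/164248, -796725/656992, -3738509/1313984], P' = [2932087/20531 12934233/82124 9231993/164248; 12934233/82124 58087509/328496 38855181/656992; 9231993/164248 38855181/656992 33076325/1313984]
step 2: x' = [-9231689800/528124687, -31452461599/1584374061, -2847612747/528124687], P' = [347686850474/528124687 388950296986/528124687 131922767004/528124687; 388950296986/528124687 1310364882034/1584374061 146056868839/528124687; 131922767004/528124687 146056868839/528124687 51685371063/528124687]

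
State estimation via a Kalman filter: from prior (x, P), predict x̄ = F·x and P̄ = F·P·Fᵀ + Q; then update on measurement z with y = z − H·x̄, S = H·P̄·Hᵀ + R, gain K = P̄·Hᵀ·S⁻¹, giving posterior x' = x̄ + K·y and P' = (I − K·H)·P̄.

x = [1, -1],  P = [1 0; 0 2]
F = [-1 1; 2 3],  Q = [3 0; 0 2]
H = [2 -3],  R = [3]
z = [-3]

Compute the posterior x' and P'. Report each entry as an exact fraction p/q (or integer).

x̄ = F·x = [-2, -1]
P̄ = F·P·Fᵀ + Q = [6 4; 4 24]
y = z − H·x̄ = [-2]
S = H·P̄·Hᵀ + R = [195]
K = P̄·Hᵀ·S⁻¹ = [0; -64/195]
x' = x̄ + K·y = [-2, -67/195]
P' = (I − K·H)·P̄ = [6 4; 4 584/195]

x' = [-2, -67/195]
P' = [6 4; 4 584/195]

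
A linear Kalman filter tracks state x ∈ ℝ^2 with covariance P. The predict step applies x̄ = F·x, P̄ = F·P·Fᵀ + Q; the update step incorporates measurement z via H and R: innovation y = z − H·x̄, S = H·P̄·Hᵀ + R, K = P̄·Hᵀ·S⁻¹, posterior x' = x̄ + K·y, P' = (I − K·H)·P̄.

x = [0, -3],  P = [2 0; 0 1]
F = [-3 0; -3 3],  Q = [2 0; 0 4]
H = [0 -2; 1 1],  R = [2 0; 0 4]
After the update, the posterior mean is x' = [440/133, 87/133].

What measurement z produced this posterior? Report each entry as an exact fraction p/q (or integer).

x̄ = F·x = [0, -9]
P̄ = F·P·Fᵀ + Q = [20 18; 18 31]
S = H·P̄·Hᵀ + R = [126 -98; -98 91]
K = P̄·Hᵀ·S⁻¹ = [32/133 90/133; -60/133 1/19]
x' − x̄ = [440/133, 1284/133] = K·y
y = (KᵀK)⁻¹·Kᵀ·(x' − x̄) = [-20, 12]
z = y + H·x̄ = [-20, 12] + [18, -9] = [-2, 3]

z = [-2, 3]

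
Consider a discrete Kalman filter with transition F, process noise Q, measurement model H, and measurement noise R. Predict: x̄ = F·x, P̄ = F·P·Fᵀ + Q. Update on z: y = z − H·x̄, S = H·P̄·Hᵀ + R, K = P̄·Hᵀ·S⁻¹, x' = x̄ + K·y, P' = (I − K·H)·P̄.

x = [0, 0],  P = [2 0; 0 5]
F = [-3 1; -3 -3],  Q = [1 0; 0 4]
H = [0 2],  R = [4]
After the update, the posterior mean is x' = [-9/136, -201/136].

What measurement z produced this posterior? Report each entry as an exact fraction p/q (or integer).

z = [-3]

x̄ = F·x = [0, 0]
P̄ = F·P·Fᵀ + Q = [24 3; 3 67]
S = H·P̄·Hᵀ + R = [272]
K = P̄·Hᵀ·S⁻¹ = [3/136; 67/136]
x' − x̄ = [-9/136, -201/136] = K·y
y = (KᵀK)⁻¹·Kᵀ·(x' − x̄) = [-3]
z = y + H·x̄ = [-3] + [0] = [-3]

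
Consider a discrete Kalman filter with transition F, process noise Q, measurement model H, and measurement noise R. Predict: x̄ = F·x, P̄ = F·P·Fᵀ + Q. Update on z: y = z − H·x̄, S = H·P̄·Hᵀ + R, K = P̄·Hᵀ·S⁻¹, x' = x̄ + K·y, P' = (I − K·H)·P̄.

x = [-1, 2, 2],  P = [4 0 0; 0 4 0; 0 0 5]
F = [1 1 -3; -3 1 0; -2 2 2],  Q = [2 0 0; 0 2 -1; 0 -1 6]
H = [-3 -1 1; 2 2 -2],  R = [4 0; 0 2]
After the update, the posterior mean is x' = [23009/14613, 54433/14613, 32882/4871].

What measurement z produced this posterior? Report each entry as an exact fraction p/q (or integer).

z = [-2, -3]

x̄ = F·x = [-5, 5, 10]
P̄ = F·P·Fᵀ + Q = [55 -8 -30; -8 42 31; -30 31 58]
S = H·P̄·Hᵀ + R = [669 -582; -582 550]
K = P̄·Hᵀ·S⁻¹ = [-6611/14613 -968/4871; 5321/14613 1930/4871; -333/4871 -1362/4871]
x' − x̄ = [96074/14613, -18632/14613, -15828/4871] = K·y
y = (KᵀK)⁻¹·Kᵀ·(x' − x̄) = [-22, 17]
z = y + H·x̄ = [-22, 17] + [20, -20] = [-2, -3]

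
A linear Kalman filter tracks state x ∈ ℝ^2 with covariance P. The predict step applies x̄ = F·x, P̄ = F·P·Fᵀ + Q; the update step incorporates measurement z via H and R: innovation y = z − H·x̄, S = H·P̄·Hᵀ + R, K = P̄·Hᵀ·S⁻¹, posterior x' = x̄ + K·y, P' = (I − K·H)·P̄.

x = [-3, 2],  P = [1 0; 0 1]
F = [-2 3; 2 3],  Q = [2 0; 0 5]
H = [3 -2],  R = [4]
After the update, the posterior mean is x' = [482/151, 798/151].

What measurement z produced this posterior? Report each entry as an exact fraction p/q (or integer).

x̄ = F·x = [12, 0]
P̄ = F·P·Fᵀ + Q = [15 5; 5 18]
S = H·P̄·Hᵀ + R = [151]
K = P̄·Hᵀ·S⁻¹ = [35/151; -21/151]
x' − x̄ = [-1330/151, 798/151] = K·y
y = (KᵀK)⁻¹·Kᵀ·(x' − x̄) = [-38]
z = y + H·x̄ = [-38] + [36] = [-2]

z = [-2]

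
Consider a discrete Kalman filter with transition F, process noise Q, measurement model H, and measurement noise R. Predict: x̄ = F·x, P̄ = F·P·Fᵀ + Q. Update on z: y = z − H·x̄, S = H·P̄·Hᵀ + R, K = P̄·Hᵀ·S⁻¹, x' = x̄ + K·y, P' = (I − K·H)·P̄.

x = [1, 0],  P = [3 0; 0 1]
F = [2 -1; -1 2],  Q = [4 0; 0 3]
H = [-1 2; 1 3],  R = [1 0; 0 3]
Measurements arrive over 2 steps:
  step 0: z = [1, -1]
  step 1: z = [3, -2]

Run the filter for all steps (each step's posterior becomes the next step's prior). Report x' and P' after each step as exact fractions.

step 0: x' = [-829/993, 91/2979], P' = [253/331 98/993; 98/993 454/2979]
step 1: x' = [-5503693/2248931, 567221/2248931], P' = [1645062/2248931 214332/2248931; 214332/2248931 337306/2248931]

step 0: x̄ = F·x = [2, -1]
step 0: P̄ = F·P·Fᵀ + Q = [17 -8; -8 10]
step 0: y = z − H·x̄ = [5, 0]
step 0: S = H·P̄·Hᵀ + R = [90 51; 51 62]
step 0: K = P̄·Hᵀ·S⁻¹ = [-563/993 117/331; 614/2979 184/993]
step 0: x' = x̄ + K·y = [-829/993, 91/2979]
step 0: P' = (I − K·H)·P̄ = [253/331 98/993; 98/993 454/2979]
step 1: x̄ = F·x = [-5065/2979, 2669/2979]
step 1: P̄ = F·P·Fᵀ + Q = [20302/2979 -3992/2979; -3992/2979 11854/2979]
step 1: y = z − H·x̄ = [-1466/2979, -8900/2979]
step 1: S = H·P̄·Hᵀ + R = [86665/2979 54814/2979; 54814/2979 111973/2979]
step 1: K = P̄·Hᵀ·S⁻¹ = [-1216398/2248931 762686/2248931; 460280/2248931 408750/2248931]
step 1: x' = x̄ + K·y = [-5503693/2248931, 567221/2248931]
step 1: P' = (I − K·H)·P̄ = [1645062/2248931 214332/2248931; 214332/2248931 337306/2248931]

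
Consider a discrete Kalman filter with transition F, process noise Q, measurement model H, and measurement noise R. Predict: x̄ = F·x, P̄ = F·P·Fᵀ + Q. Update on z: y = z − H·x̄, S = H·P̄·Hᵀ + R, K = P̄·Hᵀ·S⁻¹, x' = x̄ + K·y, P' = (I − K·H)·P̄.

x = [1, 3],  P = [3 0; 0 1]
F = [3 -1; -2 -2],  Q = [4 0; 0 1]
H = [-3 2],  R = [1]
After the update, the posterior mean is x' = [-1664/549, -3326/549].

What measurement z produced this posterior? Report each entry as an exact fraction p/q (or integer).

z = [-3]

x̄ = F·x = [0, -8]
P̄ = F·P·Fᵀ + Q = [32 -16; -16 17]
S = H·P̄·Hᵀ + R = [549]
K = P̄·Hᵀ·S⁻¹ = [-128/549; 82/549]
x' − x̄ = [-1664/549, 1066/549] = K·y
y = (KᵀK)⁻¹·Kᵀ·(x' − x̄) = [13]
z = y + H·x̄ = [13] + [-16] = [-3]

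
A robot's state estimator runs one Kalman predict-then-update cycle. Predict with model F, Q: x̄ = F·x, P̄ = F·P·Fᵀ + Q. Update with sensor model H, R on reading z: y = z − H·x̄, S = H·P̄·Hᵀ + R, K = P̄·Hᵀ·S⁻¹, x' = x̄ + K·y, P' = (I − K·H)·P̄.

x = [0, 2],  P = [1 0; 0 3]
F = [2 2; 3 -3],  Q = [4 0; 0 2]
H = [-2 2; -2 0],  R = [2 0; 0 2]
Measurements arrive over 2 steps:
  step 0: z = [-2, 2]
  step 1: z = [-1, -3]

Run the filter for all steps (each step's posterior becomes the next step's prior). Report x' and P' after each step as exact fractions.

step 0: x' = [-2420/2669, -5138/2669], P' = [1252/2669 1220/2669; 1220/2669 2502/2669]
step 1: x' = [1358736/1036453, 903374/1036453], P' = [449276/1036453 406324/1036453; 406324/1036453 844812/1036453]

step 0: x̄ = F·x = [4, -6]
step 0: P̄ = F·P·Fᵀ + Q = [20 -12; -12 38]
step 0: y = z − H·x̄ = [18, 10]
step 0: S = H·P̄·Hᵀ + R = [330 128; 128 82]
step 0: K = P̄·Hᵀ·S⁻¹ = [-32/2669 -1252/2669; 1282/2669 -1220/2669]
step 0: x' = x̄ + K·y = [-2420/2669, -5138/2669]
step 0: P' = (I − K·H)·P̄ = [1252/2669 1220/2669; 1220/2669 2502/2669]
step 1: x̄ = F·x = [-15116/2669, 8154/2669]
step 1: P̄ = F·P·Fᵀ + Q = [35452/2669 -7500/2669; -7500/2669 17164/2669]
step 1: y = z − H·x̄ = [-49209/2669, -38239/2669]
step 1: S = H·P̄·Hᵀ + R = [275802/2669 171808/2669; 171808/2669 147146/2669]
step 1: K = P̄·Hᵀ·S⁻¹ = [-728/17567 -449276/1036453; 7432/17567 -406324/1036453]
step 1: x' = x̄ + K·y = [1358736/1036453, 903374/1036453]
step 1: P' = (I − K·H)·P̄ = [449276/1036453 406324/1036453; 406324/1036453 844812/1036453]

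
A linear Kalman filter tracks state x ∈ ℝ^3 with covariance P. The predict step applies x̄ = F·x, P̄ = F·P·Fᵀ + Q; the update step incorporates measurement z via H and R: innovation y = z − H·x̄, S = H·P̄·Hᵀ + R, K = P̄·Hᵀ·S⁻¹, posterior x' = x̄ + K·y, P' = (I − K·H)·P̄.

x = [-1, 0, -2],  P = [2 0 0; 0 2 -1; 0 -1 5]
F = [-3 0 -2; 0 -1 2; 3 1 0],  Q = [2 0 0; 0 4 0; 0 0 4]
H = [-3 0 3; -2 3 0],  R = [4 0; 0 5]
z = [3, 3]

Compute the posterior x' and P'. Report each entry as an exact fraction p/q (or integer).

x̄ = F·x = [7, -4, -3]
P̄ = F·P·Fᵀ + Q = [40 -22 -16; -22 30 -4; -16 -4 24]
y = z − H·x̄ = [33, 29]
S = H·P̄·Hᵀ + R = [868 498; 498 699]
K = P̄·Hᵀ·S⁻¹ = [-3727/29894 -5383/44841; -4831/59788 22355/89682; 3080/14947 -5300/44841]
x' = x̄ + K·y = [-53413/89682, 100865/179364, 16697/44841]
P' = (I − K·H)·P̄ = [68518/44841 36707/44841 61064/44841; 36707/44841 86201/89682 31876/44841; 61064/44841 31876/44841 73384/44841]

x' = [-53413/89682, 100865/179364, 16697/44841]
P' = [68518/44841 36707/44841 61064/44841; 36707/44841 86201/89682 31876/44841; 61064/44841 31876/44841 73384/44841]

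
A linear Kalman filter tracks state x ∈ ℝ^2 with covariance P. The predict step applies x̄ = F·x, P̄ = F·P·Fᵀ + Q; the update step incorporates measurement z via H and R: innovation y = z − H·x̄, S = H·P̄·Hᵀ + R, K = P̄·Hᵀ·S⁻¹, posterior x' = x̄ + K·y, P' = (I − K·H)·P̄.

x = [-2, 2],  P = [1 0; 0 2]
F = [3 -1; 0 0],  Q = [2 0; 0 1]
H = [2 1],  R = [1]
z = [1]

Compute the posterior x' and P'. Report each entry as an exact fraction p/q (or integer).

x' = [5/27, 17/54]
P' = [13/27 -13/27; -13/27 53/54]

x̄ = F·x = [-8, 0]
P̄ = F·P·Fᵀ + Q = [13 0; 0 1]
y = z − H·x̄ = [17]
S = H·P̄·Hᵀ + R = [54]
K = P̄·Hᵀ·S⁻¹ = [13/27; 1/54]
x' = x̄ + K·y = [5/27, 17/54]
P' = (I − K·H)·P̄ = [13/27 -13/27; -13/27 53/54]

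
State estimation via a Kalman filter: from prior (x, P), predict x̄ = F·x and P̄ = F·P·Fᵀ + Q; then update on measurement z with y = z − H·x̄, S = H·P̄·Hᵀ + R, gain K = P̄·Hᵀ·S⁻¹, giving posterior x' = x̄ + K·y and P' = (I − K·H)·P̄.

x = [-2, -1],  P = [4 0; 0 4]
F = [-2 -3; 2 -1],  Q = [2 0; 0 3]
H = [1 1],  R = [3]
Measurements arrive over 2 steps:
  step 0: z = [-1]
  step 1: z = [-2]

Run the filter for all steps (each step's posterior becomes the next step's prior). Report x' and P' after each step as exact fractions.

step 0: x̄ = F·x = [7, -3]
step 0: P̄ = F·P·Fᵀ + Q = [54 -4; -4 23]
step 0: y = z − H·x̄ = [-5]
step 0: S = H·P̄·Hᵀ + R = [72]
step 0: K = P̄·Hᵀ·S⁻¹ = [25/36; 19/72]
step 0: x' = x̄ + K·y = [127/36, -311/72]
step 0: P' = (I − K·H)·P̄ = [347/18 -619/36; -619/36 1295/72]
step 1: x̄ = F·x = [425/72, 91/8]
step 1: P̄ = F·P·Fᵀ + Q = [2495/72 365/8; 365/8 1335/8]
step 1: y = z − H·x̄ = [-347/18]
step 1: S = H·P̄·Hᵀ + R = [2662/9]
step 1: K = P̄·Hᵀ·S⁻¹ = [1445/5324; 3825/5324]
step 1: x' = x̄ + K·y = [1785/2662, -13177/5324]
step 1: P' = (I − K·H)·P̄ = [34245/2662 -64155/5324; -64155/5324 37815/2662]

step 0: x' = [127/36, -311/72], P' = [347/18 -619/36; -619/36 1295/72]
step 1: x' = [1785/2662, -13177/5324], P' = [34245/2662 -64155/5324; -64155/5324 37815/2662]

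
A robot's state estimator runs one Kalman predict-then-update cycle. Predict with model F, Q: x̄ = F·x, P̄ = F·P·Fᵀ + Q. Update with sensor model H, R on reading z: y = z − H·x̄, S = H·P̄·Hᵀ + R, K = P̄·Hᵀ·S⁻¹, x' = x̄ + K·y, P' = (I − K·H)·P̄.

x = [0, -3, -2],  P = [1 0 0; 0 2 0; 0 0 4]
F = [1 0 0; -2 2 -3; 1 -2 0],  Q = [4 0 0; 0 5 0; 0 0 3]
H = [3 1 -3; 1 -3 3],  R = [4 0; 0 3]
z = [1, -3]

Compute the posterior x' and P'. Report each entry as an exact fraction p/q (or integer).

x' = [1419/962, 40539/9620, 25959/9620]
P' = [804/481 2703/962 2265/962; 2703/962 418641/67340 336681/67340; 2265/962 336681/67340 284861/67340]

x̄ = F·x = [0, 0, 6]
P̄ = F·P·Fᵀ + Q = [5 -2 1; -2 53 -10; 1 -10 12]
y = z − H·x̄ = [19, -21]
S = H·P̄·Hᵀ + R = [240 -350; -350 791]
K = P̄·Hᵀ·S⁻¹ = [183/962 49/481; -849/9620 -1889/6734; -1509/9620 103/6734]
x' = x̄ + K·y = [1419/962, 40539/9620, 25959/9620]
P' = (I − K·H)·P̄ = [804/481 2703/962 2265/962; 2703/962 418641/67340 336681/67340; 2265/962 336681/67340 284861/67340]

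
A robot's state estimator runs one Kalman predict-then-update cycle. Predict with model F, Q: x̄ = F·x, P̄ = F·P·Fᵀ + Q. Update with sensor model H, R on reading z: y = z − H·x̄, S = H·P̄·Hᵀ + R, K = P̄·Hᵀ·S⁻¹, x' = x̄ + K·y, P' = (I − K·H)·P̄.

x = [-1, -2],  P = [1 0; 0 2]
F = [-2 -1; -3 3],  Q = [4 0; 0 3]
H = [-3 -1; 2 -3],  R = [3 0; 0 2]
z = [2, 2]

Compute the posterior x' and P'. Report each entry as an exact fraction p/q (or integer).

x̄ = F·x = [4, -3]
P̄ = F·P·Fᵀ + Q = [10 0; 0 30]
y = z − H·x̄ = [11, -15]
S = H·P̄·Hᵀ + R = [123 30; 30 312]
K = P̄·Hᵀ·S⁻¹ = [-830/3123 280/3123; -185/1041 -565/2082]
x' = x̄ + K·y = [-838/3123, -1841/2082]
P' = (I − K·H)·P̄ = [730/3123 100/1041; 100/1041 85/347]

x' = [-838/3123, -1841/2082]
P' = [730/3123 100/1041; 100/1041 85/347]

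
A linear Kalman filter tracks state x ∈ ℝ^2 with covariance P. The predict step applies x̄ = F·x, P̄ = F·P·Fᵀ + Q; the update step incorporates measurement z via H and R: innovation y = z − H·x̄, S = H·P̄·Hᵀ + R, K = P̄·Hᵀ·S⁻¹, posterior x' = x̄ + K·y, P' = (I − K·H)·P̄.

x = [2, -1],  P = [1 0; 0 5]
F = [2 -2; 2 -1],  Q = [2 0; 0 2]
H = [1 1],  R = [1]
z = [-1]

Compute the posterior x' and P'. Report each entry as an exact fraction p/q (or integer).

x' = [-14/11, 5/11]
P' = [58/33 -38/33; -38/33 101/66]

x̄ = F·x = [6, 5]
P̄ = F·P·Fᵀ + Q = [26 14; 14 11]
y = z − H·x̄ = [-12]
S = H·P̄·Hᵀ + R = [66]
K = P̄·Hᵀ·S⁻¹ = [20/33; 25/66]
x' = x̄ + K·y = [-14/11, 5/11]
P' = (I − K·H)·P̄ = [58/33 -38/33; -38/33 101/66]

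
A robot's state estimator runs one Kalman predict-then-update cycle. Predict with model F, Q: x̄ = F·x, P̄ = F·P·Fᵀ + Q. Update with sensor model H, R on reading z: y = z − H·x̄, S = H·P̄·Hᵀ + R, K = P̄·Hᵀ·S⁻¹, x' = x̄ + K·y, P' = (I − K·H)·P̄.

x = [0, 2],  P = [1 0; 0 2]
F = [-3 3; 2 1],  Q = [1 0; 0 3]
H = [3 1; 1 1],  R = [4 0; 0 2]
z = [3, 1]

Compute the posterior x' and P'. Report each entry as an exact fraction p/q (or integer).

x' = [718/843, 133/281]
P' = [868/843 -420/281; -420/281 936/281]

x̄ = F·x = [6, 2]
P̄ = F·P·Fᵀ + Q = [28 0; 0 9]
y = z − H·x̄ = [-17, -7]
S = H·P̄·Hᵀ + R = [265 93; 93 39]
K = P̄·Hᵀ·S⁻¹ = [112/281 -196/843; -81/281 258/281]
x' = x̄ + K·y = [718/843, 133/281]
P' = (I − K·H)·P̄ = [868/843 -420/281; -420/281 936/281]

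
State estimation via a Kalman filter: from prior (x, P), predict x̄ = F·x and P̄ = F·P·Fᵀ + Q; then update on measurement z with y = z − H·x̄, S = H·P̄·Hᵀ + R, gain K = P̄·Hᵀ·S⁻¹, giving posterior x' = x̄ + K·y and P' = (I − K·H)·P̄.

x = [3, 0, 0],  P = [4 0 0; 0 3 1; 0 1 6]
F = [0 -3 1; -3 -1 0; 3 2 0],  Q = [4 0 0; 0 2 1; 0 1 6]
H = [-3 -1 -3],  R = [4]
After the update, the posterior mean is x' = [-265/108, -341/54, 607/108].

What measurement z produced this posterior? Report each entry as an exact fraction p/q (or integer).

z = [-3]

x̄ = F·x = [0, -9, 9]
P̄ = F·P·Fᵀ + Q = [31 8 -16; 8 41 -41; -16 -41 54]
S = H·P̄·Hᵀ + R = [324]
K = P̄·Hᵀ·S⁻¹ = [-53/324; 29/162; -73/324]
x' − x̄ = [-265/108, 145/54, -365/108] = K·y
y = (KᵀK)⁻¹·Kᵀ·(x' − x̄) = [15]
z = y + H·x̄ = [15] + [-18] = [-3]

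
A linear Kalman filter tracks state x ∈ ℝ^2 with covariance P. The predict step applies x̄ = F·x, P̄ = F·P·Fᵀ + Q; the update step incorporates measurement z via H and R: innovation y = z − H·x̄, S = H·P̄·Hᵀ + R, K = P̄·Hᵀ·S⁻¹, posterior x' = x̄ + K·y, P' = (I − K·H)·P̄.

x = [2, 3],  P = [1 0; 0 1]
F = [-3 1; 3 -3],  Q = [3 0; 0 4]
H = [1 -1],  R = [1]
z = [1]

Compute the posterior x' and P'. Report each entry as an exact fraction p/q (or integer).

x' = [-31/12, -107/30]
P' = [31/12 13/6; 13/6 41/15]

x̄ = F·x = [-3, -3]
P̄ = F·P·Fᵀ + Q = [13 -12; -12 22]
y = z − H·x̄ = [1]
S = H·P̄·Hᵀ + R = [60]
K = P̄·Hᵀ·S⁻¹ = [5/12; -17/30]
x' = x̄ + K·y = [-31/12, -107/30]
P' = (I − K·H)·P̄ = [31/12 13/6; 13/6 41/15]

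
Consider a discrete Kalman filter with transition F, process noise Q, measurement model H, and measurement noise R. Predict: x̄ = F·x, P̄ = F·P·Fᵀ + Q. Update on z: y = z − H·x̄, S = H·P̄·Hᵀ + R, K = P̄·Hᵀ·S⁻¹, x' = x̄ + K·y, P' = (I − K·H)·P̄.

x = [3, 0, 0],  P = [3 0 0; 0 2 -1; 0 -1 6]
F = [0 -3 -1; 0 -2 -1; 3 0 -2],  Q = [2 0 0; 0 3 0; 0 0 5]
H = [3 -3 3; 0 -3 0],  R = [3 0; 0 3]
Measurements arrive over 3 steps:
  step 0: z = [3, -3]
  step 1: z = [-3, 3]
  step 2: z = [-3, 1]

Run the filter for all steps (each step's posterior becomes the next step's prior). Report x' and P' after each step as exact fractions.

step 0: x' = [507/3272, 3087/3272, 753/409], P' = [22345/3272 1001/3272 -2655/409; 1001/3272 1061/3272 8/409; -2655/409 8/409 2786/409]
step 1: x' = [-10353030/3476069, -7712079/6952138, 6125715/6952138], P' = [66500446/17380345 5729409/34760690 -25201967/6952138; 5729409/34760690 5506319/17380345 1075629/6952138; -25201967/6952138 1075629/6952138 14177045/3476069]
step 2: x' = [594113753263/219399287972, -10046827410/54849821993, -864893678569/219399287972], P' = [816795852117/219399287972 9146896436/54849821993 -770866569371/219399287972; 9146896436/54849821993 34749772791/109699643986 8370946930/54849821993; -770866569371/219399287972 8370946930/54849821993 868390381413/219399287972]

step 0: x̄ = F·x = [0, 0, 9]
step 0: P̄ = F·P·Fᵀ + Q = [20 13 6; 13 13 8; 6 8 56]
step 0: y = z − H·x̄ = [-24, -3]
step 0: S = H·P̄·Hᵀ + R = [534 -72; -72 120]
step 0: K = P̄·Hᵀ·S⁻¹ = [13/409 -1001/3272; 1/818 -1061/3272; 123/409 -8/409]
step 0: x' = x̄ + K·y = [507/3272, 3087/3272, 753/409]
step 0: P' = (I − K·H)·P̄ = [22345/3272 1001/3272 -2655/409; 1001/3272 1061/3272 8/409; -2655/409 8/409 2786/409]
step 1: x̄ = F·x = [-15285/3272, -6099/1636, -10527/3272]
step 1: P̄ = F·P·Fᵀ + Q = [38765/3272 14487/1636 99671/3272; 14487/1636 9151/818 51273/1636; 99671/3272 51273/1636 561497/3272]
step 1: y = z − H·x̄ = [15513/1636, -13389/1636]
step 1: S = H·P̄·Hᵀ + R = [646041/409 -213561/818; -213561/818 84813/818]
step 1: K = P̄·Hᵀ·S⁻¹ = [630824/17380345 -5729409/34760690; 47458/17380345 -5506319/17380345; 1038247/3476069 -1075629/6952138]
step 1: x' = x̄ + K·y = [-10353030/3476069, -7712079/6952138, 6125715/6952138]
step 1: P' = (I − K·H)·P̄ = [66500446/17380345 5729409/34760690 -25201967/6952138; 5729409/34760690 5506319/17380345 1075629/6952138; -25201967/6952138 1075629/6952138 14177045/3476069]
step 2: x̄ = F·x = [8505261/3476069, 9298443/6952138, -103005/9629]
step 2: P̄ = F·P·Fᵀ + Q = [171337221/17380345 234737003/34760690 889577/48145; 234737003/34760690 155807826/17380345 1796971/96290; 889577/48145 1796971/96290 4778409/48145]
step 2: y = z − H·x̄ = [179116179/6952138, 34847467/6952138]
step 2: S = H·P̄·Hᵀ + R = [16350976839/17380345 -2573225469/17380345; -2573225469/17380345 1454411469/17380345]
step 2: K = P̄·Hᵀ·S⁻¹ = [4670848501/109699643986 -9146896436/54849821993; 285913941/109699643986 -34749772791/109699643986; 32020012161/109699643986 -8370946930/54849821993]
step 2: x' = x̄ + K·y = [594113753263/219399287972, -10046827410/54849821993, -864893678569/219399287972]
step 2: P' = (I − K·H)·P̄ = [816795852117/219399287972 9146896436/54849821993 -770866569371/219399287972; 9146896436/54849821993 34749772791/109699643986 8370946930/54849821993; -770866569371/219399287972 8370946930/54849821993 868390381413/219399287972]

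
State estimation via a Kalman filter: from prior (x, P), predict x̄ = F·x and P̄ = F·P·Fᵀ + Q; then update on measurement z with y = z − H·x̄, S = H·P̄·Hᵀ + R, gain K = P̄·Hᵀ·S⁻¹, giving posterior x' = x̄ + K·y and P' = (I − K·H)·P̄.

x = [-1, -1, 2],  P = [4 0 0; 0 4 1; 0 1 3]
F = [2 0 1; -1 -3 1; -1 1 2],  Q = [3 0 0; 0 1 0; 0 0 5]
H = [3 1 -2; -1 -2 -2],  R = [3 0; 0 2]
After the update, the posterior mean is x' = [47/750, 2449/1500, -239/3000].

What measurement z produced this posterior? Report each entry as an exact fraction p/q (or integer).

x̄ = F·x = [0, 6, 4]
P̄ = F·P·Fᵀ + Q = [22 -8 -1; -8 38 -7; -1 -7 29]
S = H·P̄·Hᵀ + R = [347 20; 20 200]
K = P̄·Hᵀ·S⁻¹ = [302/1725 -647/17250; 167/1725 -9649/34500; -637/3450 -13561/69000]
x' − x̄ = [47/750, -6551/1500, -12239/3000] = K·y
y = (KᵀK)⁻¹·Kᵀ·(x' − x̄) = [4, 17]
z = y + H·x̄ = [4, 17] + [-2, -20] = [2, -3]

z = [2, -3]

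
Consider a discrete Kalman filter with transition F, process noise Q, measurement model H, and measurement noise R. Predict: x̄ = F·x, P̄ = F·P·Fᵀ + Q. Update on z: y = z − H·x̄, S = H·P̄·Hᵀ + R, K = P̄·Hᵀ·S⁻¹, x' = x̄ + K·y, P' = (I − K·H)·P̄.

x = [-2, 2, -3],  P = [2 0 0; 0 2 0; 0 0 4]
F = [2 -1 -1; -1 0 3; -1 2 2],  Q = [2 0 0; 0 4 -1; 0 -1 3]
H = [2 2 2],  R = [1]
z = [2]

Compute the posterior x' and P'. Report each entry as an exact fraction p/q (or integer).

x̄ = F·x = [-3, -7, 0]
P̄ = F·P·Fᵀ + Q = [16 -16 -16; -16 42 25; -16 25 29]
y = z − H·x̄ = [22]
S = H·P̄·Hᵀ + R = [293]
K = P̄·Hᵀ·S⁻¹ = [-32/293; 102/293; 76/293]
x' = x̄ + K·y = [-1583/293, 193/293, 1672/293]
P' = (I − K·H)·P̄ = [3664/293 -1424/293 -2256/293; -1424/293 1902/293 -427/293; -2256/293 -427/293 2721/293]

x' = [-1583/293, 193/293, 1672/293]
P' = [3664/293 -1424/293 -2256/293; -1424/293 1902/293 -427/293; -2256/293 -427/293 2721/293]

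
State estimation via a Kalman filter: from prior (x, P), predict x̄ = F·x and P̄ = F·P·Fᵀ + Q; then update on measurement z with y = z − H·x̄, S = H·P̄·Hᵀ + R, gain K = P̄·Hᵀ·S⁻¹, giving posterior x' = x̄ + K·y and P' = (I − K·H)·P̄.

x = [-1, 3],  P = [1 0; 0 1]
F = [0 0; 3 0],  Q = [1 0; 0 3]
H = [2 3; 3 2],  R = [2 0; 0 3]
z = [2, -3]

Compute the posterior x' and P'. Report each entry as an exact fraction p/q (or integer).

x̄ = F·x = [0, -3]
P̄ = F·P·Fᵀ + Q = [1 0; 0 12]
y = z − H·x̄ = [11, 3]
S = H·P̄·Hᵀ + R = [114 78; 78 60]
K = P̄·Hᵀ·S⁻¹ = [-19/126 31/126; 8/21 -2/21]
x' = x̄ + K·y = [-58/63, 19/21]
P' = (I − K·H)·P̄ = [71/126 -10/21; -10/21 4/7]

x' = [-58/63, 19/21]
P' = [71/126 -10/21; -10/21 4/7]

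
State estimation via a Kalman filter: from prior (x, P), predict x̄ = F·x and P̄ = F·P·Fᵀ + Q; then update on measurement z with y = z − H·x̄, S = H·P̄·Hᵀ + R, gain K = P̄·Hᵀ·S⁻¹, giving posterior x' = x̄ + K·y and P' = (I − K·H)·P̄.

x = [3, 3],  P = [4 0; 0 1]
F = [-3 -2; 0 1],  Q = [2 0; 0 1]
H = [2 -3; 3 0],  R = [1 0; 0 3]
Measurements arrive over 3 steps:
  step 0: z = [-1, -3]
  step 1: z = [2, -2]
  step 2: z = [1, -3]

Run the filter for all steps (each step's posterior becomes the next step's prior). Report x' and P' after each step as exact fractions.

step 0: x̄ = F·x = [-15, 3]
step 0: P̄ = F·P·Fᵀ + Q = [42 -2; -2 2]
step 0: y = z − H·x̄ = [38, 42]
step 0: S = H·P̄·Hᵀ + R = [211 270; 270 381]
step 0: K = P̄·Hᵀ·S⁻¹ = [90/2497 762/2497; -730/2497 478/2497]
step 0: x' = x̄ + K·y = [-2031/2497, -173/2497]
step 0: P' = (I − K·H)·P̄ = [762/2497 478/2497; 478/2497 562/2497]
step 1: x̄ = F·x = [6439/2497, -173/2497]
step 1: P̄ = F·P·Fᵀ + Q = [19836/2497 -2558/2497; -2558/2497 3059/2497]
step 1: y = z − H·x̄ = [-8403/2497, -24311/2497]
step 1: S = H·P̄·Hᵀ + R = [140068/2497 142038/2497; 142038/2497 186015/2497]
step 1: K = P̄·Hᵀ·S⁻¹ = [23673/392468 53739/196234; -209413/784936 63761/392468]
step 1: x' = x̄ + K·y = [-114025/392468, -591223/784936]
step 1: P' = (I − K·H)·P̄ = [53739/196234 63761/392468; 63761/392468 154819/784936]
step 2: x̄ = F·x = [466649/196234, -591223/784936]
step 2: P̄ = F·P·Fᵀ + Q = [706752/98117 -173051/196234; -173051/196234 939755/784936]
step 2: y = z − H·x̄ = [-4721925/784936, -1988649/196234]
step 2: S = H·P̄·Hᵀ + R = [40165243/784936 10038483/196234; 10038483/196234 6655119/98117]
step 2: K = P̄·Hᵀ·S⁻¹ = [13384644/223414189 61082982/223414189; -59632639/223414189 36260440/223414189]
step 2: x' = x̄ + K·y = [-168252823/223414189, -177013042/223414189]
step 2: P' = (I − K·H)·P̄ = [61082982/223414189 36260440/223414189; 36260440/223414189 44051173/223414189]

step 0: x' = [-2031/2497, -173/2497], P' = [762/2497 478/2497; 478/2497 562/2497]
step 1: x' = [-114025/392468, -591223/784936], P' = [53739/196234 63761/392468; 63761/392468 154819/784936]
step 2: x' = [-168252823/223414189, -177013042/223414189], P' = [61082982/223414189 36260440/223414189; 36260440/223414189 44051173/223414189]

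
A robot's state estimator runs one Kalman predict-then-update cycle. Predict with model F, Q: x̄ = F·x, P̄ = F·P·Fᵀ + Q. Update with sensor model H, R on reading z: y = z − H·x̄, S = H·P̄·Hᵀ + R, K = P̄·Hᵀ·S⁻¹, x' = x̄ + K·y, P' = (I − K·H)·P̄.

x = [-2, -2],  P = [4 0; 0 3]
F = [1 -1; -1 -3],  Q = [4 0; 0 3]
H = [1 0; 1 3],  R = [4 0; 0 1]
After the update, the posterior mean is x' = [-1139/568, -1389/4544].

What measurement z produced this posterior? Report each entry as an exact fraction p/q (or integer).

z = [-2, -3]

x̄ = F·x = [0, 8]
P̄ = F·P·Fᵀ + Q = [11 5; 5 34]
S = H·P̄·Hᵀ + R = [15 26; 26 348]
K = P̄·Hᵀ·S⁻¹ = [197/284 13/568; -521/2272 1475/4544]
x' − x̄ = [-1139/568, -37741/4544] = K·y
y = (KᵀK)⁻¹·Kᵀ·(x' − x̄) = [-2, -27]
z = y + H·x̄ = [-2, -27] + [0, 24] = [-2, -3]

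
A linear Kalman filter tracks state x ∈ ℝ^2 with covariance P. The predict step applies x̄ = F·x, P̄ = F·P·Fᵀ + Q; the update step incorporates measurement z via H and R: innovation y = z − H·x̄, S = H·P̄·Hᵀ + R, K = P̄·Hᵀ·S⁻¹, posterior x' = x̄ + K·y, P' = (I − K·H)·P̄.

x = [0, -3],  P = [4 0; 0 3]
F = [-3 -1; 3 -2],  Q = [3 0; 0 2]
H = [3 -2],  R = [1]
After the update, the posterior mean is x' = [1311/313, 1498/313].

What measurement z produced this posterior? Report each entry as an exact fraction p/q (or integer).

x̄ = F·x = [3, 6]
P̄ = F·P·Fᵀ + Q = [42 -30; -30 50]
S = H·P̄·Hᵀ + R = [939]
K = P̄·Hᵀ·S⁻¹ = [62/313; -190/939]
x' − x̄ = [372/313, -380/313] = K·y
y = (KᵀK)⁻¹·Kᵀ·(x' − x̄) = [6]
z = y + H·x̄ = [6] + [-3] = [3]

z = [3]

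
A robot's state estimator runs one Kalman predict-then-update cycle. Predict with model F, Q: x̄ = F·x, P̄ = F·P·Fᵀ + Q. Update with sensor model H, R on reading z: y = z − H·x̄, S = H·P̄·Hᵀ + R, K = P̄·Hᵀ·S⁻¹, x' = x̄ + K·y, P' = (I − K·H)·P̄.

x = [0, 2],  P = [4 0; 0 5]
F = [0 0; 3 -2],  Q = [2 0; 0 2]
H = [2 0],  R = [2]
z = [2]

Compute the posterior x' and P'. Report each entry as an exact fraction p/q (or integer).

x' = [4/5, -4]
P' = [2/5 0; 0 58]

x̄ = F·x = [0, -4]
P̄ = F·P·Fᵀ + Q = [2 0; 0 58]
y = z − H·x̄ = [2]
S = H·P̄·Hᵀ + R = [10]
K = P̄·Hᵀ·S⁻¹ = [2/5; 0]
x' = x̄ + K·y = [4/5, -4]
P' = (I − K·H)·P̄ = [2/5 0; 0 58]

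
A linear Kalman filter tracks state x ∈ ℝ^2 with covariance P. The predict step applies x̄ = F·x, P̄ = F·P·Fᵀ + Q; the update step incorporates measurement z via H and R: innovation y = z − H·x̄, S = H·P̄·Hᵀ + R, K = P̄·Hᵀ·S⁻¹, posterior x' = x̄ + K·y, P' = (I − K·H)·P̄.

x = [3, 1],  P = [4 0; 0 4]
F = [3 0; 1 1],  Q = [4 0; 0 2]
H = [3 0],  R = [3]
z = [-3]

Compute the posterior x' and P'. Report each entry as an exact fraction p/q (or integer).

x̄ = F·x = [9, 4]
P̄ = F·P·Fᵀ + Q = [40 12; 12 10]
y = z − H·x̄ = [-30]
S = H·P̄·Hᵀ + R = [363]
K = P̄·Hᵀ·S⁻¹ = [40/121; 12/121]
x' = x̄ + K·y = [-111/121, 124/121]
P' = (I − K·H)·P̄ = [40/121 12/121; 12/121 778/121]

x' = [-111/121, 124/121]
P' = [40/121 12/121; 12/121 778/121]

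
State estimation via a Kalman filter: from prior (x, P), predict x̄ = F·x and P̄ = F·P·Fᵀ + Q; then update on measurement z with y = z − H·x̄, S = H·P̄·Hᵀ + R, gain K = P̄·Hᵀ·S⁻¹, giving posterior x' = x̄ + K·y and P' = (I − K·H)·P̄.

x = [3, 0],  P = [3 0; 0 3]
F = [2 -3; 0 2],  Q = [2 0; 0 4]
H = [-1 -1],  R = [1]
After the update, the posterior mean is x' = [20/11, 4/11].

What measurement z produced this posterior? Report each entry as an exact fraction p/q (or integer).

x̄ = F·x = [6, 0]
P̄ = F·P·Fᵀ + Q = [41 -18; -18 16]
S = H·P̄·Hᵀ + R = [22]
K = P̄·Hᵀ·S⁻¹ = [-23/22; 1/11]
x' − x̄ = [-46/11, 4/11] = K·y
y = (KᵀK)⁻¹·Kᵀ·(x' − x̄) = [4]
z = y + H·x̄ = [4] + [-6] = [-2]

z = [-2]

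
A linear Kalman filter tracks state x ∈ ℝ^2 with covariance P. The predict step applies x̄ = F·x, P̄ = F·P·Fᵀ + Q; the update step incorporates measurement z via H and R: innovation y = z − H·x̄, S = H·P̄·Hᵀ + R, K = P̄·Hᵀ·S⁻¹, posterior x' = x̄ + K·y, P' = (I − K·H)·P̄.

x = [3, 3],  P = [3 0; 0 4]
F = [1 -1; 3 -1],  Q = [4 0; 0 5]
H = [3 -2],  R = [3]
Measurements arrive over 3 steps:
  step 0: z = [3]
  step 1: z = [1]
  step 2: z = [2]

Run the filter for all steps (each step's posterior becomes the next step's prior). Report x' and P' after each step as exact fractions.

step 0: x̄ = F·x = [0, 6]
step 0: P̄ = F·P·Fᵀ + Q = [11 13; 13 36]
step 0: y = z − H·x̄ = [15]
step 0: S = H·P̄·Hᵀ + R = [90]
step 0: K = P̄·Hᵀ·S⁻¹ = [7/90; -11/30]
step 0: x' = x̄ + K·y = [7/6, 1/2]
step 0: P' = (I − K·H)·P̄ = [941/90 467/30; 467/30 239/10]
step 1: x̄ = F·x = [2/3, 3]
step 1: P̄ = F·P·Fᵀ + Q = [65/9 -7; -7 148/5]
step 1: y = z − H·x̄ = [5]
step 1: S = H·P̄·Hᵀ + R = [1352/5]
step 1: K = P̄·Hᵀ·S⁻¹ = [535/4056; -401/1352]
step 1: x' = x̄ + K·y = [1793/1352, 2051/1352]
step 1: P' = (I − K·H)·P̄ = [30635/12168 14515/4056; 14515/4056 7859/1352]
step 2: x̄ = F·x = [-129/676, 32/13]
step 2: P̄ = F·P·Fᵀ + Q = [15737/3042 -37/39; -37/39 12]
step 2: y = z − H·x̄ = [5067/676]
step 2: S = H·P̄·Hᵀ + R = [36823/338]
step 2: K = P̄·Hᵀ·S⁻¹ = [5887/36823; -9074/36823]
step 2: x' = x̄ + K·y = [74199/73646, 45253/73646]
step 2: P' = (I − K·H)·P̄ = [791635/331407 369326/110469; 369326/110469 198274/36823]

step 0: x' = [7/6, 1/2], P' = [941/90 467/30; 467/30 239/10]
step 1: x' = [1793/1352, 2051/1352], P' = [30635/12168 14515/4056; 14515/4056 7859/1352]
step 2: x' = [74199/73646, 45253/73646], P' = [791635/331407 369326/110469; 369326/110469 198274/36823]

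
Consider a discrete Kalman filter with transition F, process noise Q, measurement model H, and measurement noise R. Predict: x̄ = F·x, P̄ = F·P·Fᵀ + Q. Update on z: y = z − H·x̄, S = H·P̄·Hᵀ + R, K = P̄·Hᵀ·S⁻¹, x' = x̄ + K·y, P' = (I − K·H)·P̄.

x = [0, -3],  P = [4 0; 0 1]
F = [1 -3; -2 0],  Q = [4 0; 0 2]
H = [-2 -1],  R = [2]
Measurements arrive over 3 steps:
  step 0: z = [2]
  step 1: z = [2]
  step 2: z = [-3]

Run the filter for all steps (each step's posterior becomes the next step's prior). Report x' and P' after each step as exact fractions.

step 0: x̄ = F·x = [9, 0]
step 0: P̄ = F·P·Fᵀ + Q = [17 -8; -8 18]
step 0: y = z − H·x̄ = [20]
step 0: S = H·P̄·Hᵀ + R = [56]
step 0: K = P̄·Hᵀ·S⁻¹ = [-13/28; -1/28]
step 0: x' = x̄ + K·y = [-2/7, -5/7]
step 0: P' = (I − K·H)·P̄ = [69/14 -125/14; -125/14 251/14]
step 1: x̄ = F·x = [13/7, 4/7]
step 1: P̄ = F·P·Fᵀ + Q = [1567/7 -444/7; -444/7 152/7]
step 1: y = z − H·x̄ = [44/7]
step 1: S = H·P̄·Hᵀ + R = [4658/7]
step 1: K = P̄·Hᵀ·S⁻¹ = [-1345/2329; 368/2329]
step 1: x' = x̄ + K·y = [-4129/2329, 3644/2329]
step 1: P' = (I − K·H)·P̄ = [4499/2329 -6308/2329; -6308/2329 11880/2329]
step 2: x̄ = F·x = [-15061/2329, 8258/2329]
step 2: P̄ = F·P·Fᵀ + Q = [158583/2329 -46846/2329; -46846/2329 22654/2329]
step 2: y = z − H·x̄ = [-28851/2329]
step 2: S = H·P̄·Hᵀ + R = [474260/2329]
step 2: K = P̄·Hᵀ·S⁻¹ = [-13516/23713; 35519/237130]
step 2: x' = x̄ + K·y = [14087/23713, 400799/237130]
step 2: P' = (I − K·H)·P̄ = [45871/23713 -64710/23713; -64710/23713 611581/118565]

step 0: x' = [-2/7, -5/7], P' = [69/14 -125/14; -125/14 251/14]
step 1: x' = [-4129/2329, 3644/2329], P' = [4499/2329 -6308/2329; -6308/2329 11880/2329]
step 2: x' = [14087/23713, 400799/237130], P' = [45871/23713 -64710/23713; -64710/23713 611581/118565]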